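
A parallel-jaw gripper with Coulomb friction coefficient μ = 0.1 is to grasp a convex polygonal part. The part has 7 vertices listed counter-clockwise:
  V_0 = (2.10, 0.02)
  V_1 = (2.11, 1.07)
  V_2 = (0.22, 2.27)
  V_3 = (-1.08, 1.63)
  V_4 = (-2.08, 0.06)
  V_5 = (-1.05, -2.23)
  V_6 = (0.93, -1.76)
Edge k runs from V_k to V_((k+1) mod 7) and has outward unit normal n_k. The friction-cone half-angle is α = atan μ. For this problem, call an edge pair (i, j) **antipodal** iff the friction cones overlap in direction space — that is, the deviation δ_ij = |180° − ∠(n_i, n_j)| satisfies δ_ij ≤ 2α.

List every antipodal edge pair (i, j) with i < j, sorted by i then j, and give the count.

count = 1; pairs: (3,6)

α = atan 0.1 = 5.71°;  2α = 11.42°
n_0 = (+1.0000, -0.0095)
n_1 = (+0.5360, +0.8442)
n_2 = (-0.4417, +0.8972)
n_3 = (-0.8434, +0.5372)
n_4 = (-0.9120, -0.4102)
n_5 = (+0.2310, -0.9730)
n_6 = (+0.8356, -0.5493)
  (0,1): δ = 121.87°  ·
  (0,2): δ = 63.24°  ·
  (0,3): δ = 31.95°  ·
  (0,4): δ = 24.76°  ·
  (0,5): δ = 103.90°  ·
  (0,6): δ = 147.23°  ·
  (1,2): δ = 121.38°  ·
  (1,3): δ = 90.08°  ·
  (1,4): δ = 33.37°  ·
  (1,5): δ = 45.77°  ·
  (1,6): δ = 89.10°  ·
  (2,3): δ = 148.71°  ·
  (2,4): δ = 91.99°  ·
  (2,5): δ = 12.86°  ·
  (2,6): δ = 30.47°  ·
  (3,4): δ = 123.29°  ·
  (3,5): δ = 44.15°  ·
  (3,6): δ = 0.82°  ✓
  (4,5): δ = 100.86°  ·
  (4,6): δ = 57.53°  ·
  (5,6): δ = 136.67°  ·
antipodal pairs: 1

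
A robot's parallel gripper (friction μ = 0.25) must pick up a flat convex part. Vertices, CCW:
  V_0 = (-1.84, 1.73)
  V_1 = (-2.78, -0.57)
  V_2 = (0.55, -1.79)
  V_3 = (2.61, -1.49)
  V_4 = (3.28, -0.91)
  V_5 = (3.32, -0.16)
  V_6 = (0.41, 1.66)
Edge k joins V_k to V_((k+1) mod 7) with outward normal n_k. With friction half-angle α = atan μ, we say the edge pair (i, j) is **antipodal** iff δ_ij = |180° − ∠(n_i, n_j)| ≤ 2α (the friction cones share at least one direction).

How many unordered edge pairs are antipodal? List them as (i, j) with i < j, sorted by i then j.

count = 5; pairs: (0,3), (0,4), (1,5), (1,6), (2,6)

α = atan 0.25 = 14.04°;  2α = 28.07°
n_0 = (-0.9257, +0.3783)
n_1 = (-0.3440, -0.9390)
n_2 = (+0.1441, -0.9896)
n_3 = (+0.6545, -0.7561)
n_4 = (+0.9986, -0.0533)
n_5 = (+0.5303, +0.8478)
n_6 = (+0.0311, +0.9995)
  (0,1): δ = 87.89°  ·
  (0,2): δ = 59.48°  ·
  (0,3): δ = 26.89°  ✓
  (0,4): δ = 19.18°  ✓
  (0,5): δ = 80.21°  ·
  (0,6): δ = 110.45°  ·
  (1,2): δ = 151.59°  ·
  (1,3): δ = 119.00°  ·
  (1,4): δ = 72.93°  ·
  (1,5): δ = 11.90°  ✓
  (1,6): δ = 18.34°  ✓
  (2,3): δ = 147.40°  ·
  (2,4): δ = 101.34°  ·
  (2,5): δ = 40.31°  ·
  (2,6): δ = 10.07°  ✓
  (3,4): δ = 133.93°  ·
  (3,5): δ = 72.90°  ·
  (3,6): δ = 42.66°  ·
  (4,5): δ = 118.97°  ·
  (4,6): δ = 88.73°  ·
  (5,6): δ = 149.76°  ·
antipodal pairs: 5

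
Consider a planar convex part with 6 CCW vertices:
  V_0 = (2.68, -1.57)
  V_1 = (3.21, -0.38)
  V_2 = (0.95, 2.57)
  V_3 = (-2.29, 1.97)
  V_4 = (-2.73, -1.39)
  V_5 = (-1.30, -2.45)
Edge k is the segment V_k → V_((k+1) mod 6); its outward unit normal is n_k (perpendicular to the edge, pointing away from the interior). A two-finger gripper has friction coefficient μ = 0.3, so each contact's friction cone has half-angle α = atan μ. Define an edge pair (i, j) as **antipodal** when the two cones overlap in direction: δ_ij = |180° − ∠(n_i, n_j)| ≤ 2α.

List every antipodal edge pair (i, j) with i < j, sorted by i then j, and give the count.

α = atan 0.3 = 16.70°;  2α = 33.40°
n_0 = (+0.9135, -0.4069)
n_1 = (+0.7938, +0.6081)
n_2 = (-0.1821, +0.9833)
n_3 = (-0.9915, +0.1298)
n_4 = (-0.5955, -0.8034)
n_5 = (+0.2159, -0.9764)
  (0,1): δ = 118.54°  ·
  (0,2): δ = 55.50°  ·
  (0,3): δ = 16.55°  ✓
  (0,4): δ = 77.46°  ·
  (0,5): δ = 126.47°  ·
  (1,2): δ = 116.96°  ·
  (1,3): δ = 44.92°  ·
  (1,4): δ = 16.00°  ✓
  (1,5): δ = 65.01°  ·
  (2,3): δ = 107.95°  ·
  (2,4): δ = 47.04°  ·
  (2,5): δ = 1.98°  ✓
  (3,4): δ = 119.09°  ·
  (3,5): δ = 70.07°  ·
  (4,5): δ = 130.98°  ·
antipodal pairs: 3

count = 3; pairs: (0,3), (1,4), (2,5)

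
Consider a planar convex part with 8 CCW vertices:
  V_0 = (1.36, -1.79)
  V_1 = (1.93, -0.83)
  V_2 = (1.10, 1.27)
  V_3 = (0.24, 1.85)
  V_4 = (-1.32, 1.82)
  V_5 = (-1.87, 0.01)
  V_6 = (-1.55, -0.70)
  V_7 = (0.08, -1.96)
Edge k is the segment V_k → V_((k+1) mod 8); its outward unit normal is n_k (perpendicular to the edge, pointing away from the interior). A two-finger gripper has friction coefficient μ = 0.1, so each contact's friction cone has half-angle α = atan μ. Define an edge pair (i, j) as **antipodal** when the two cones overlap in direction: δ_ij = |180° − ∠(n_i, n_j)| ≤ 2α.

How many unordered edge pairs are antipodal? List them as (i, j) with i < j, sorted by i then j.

α = atan 0.1 = 5.71°;  2α = 11.42°
n_0 = (+0.8599, -0.5105)
n_1 = (+0.9300, +0.3676)
n_2 = (+0.5591, +0.8291)
n_3 = (-0.0192, +0.9998)
n_4 = (-0.9568, +0.2907)
n_5 = (-0.9117, -0.4109)
n_6 = (-0.6116, -0.7912)
n_7 = (+0.1317, -0.9913)
  (0,1): δ = 127.73°  ·
  (0,2): δ = 93.30°  ·
  (0,3): δ = 58.20°  ·
  (0,4): δ = 13.80°  ·
  (0,5): δ = 54.96°  ·
  (0,6): δ = 83.00°  ·
  (0,7): δ = 128.27°  ·
  (1,2): δ = 145.56°  ·
  (1,3): δ = 110.46°  ·
  (1,4): δ = 38.47°  ·
  (1,5): δ = 2.70°  ✓
  (1,6): δ = 30.73°  ·
  (1,7): δ = 76.00°  ·
  (2,3): δ = 144.90°  ·
  (2,4): δ = 72.91°  ·
  (2,5): δ = 31.74°  ·
  (2,6): δ = 3.71°  ✓
  (2,7): δ = 41.56°  ·
  (3,4): δ = 108.00°  ·
  (3,5): δ = 66.84°  ·
  (3,6): δ = 38.81°  ·
  (3,7): δ = 6.46°  ✓
  (4,5): δ = 138.84°  ·
  (4,6): δ = 110.80°  ·
  (4,7): δ = 65.53°  ·
  (5,6): δ = 151.97°  ·
  (5,7): δ = 106.70°  ·
  (6,7): δ = 134.73°  ·
antipodal pairs: 3

count = 3; pairs: (1,5), (2,6), (3,7)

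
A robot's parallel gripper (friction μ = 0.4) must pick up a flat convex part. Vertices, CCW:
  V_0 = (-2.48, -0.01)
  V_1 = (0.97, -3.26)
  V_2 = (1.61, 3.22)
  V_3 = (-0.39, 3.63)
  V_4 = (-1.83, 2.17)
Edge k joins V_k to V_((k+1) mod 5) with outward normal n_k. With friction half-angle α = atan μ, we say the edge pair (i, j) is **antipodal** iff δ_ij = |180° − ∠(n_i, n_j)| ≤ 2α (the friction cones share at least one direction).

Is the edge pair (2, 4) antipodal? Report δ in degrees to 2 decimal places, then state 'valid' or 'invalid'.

δ = 95.02°, invalid

α = atan 0.4 = 21.80°;  2α = 43.60°
edge 2: e_2 = (-2.00, +0.41);  n_2 = (+0.2008, +0.9796)
edge 4: e_4 = (-0.65, -2.18);  n_4 = (-0.9583, +0.2857)
∠(n_2, n_4) = 84.98°
δ = |180° − 84.98°| = 95.02°
95.02° > 2α = 43.60°  →  invalid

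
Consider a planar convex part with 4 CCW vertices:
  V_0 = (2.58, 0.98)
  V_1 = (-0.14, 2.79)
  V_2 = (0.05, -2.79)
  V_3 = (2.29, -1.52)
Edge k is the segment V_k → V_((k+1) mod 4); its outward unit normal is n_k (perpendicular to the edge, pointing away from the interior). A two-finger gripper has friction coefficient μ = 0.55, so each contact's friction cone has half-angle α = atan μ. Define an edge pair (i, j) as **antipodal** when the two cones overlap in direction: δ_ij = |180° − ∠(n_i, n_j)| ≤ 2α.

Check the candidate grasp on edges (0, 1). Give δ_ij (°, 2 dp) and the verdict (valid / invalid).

δ = 54.41°, valid

α = atan 0.55 = 28.81°;  2α = 57.62°
edge 0: e_0 = (-2.72, +1.81);  n_0 = (+0.5540, +0.8325)
edge 1: e_1 = (+0.19, -5.58);  n_1 = (-0.9994, -0.0340)
∠(n_0, n_1) = 125.59°
δ = |180° − 125.59°| = 54.41°
54.41° ≤ 2α = 57.62°  →  valid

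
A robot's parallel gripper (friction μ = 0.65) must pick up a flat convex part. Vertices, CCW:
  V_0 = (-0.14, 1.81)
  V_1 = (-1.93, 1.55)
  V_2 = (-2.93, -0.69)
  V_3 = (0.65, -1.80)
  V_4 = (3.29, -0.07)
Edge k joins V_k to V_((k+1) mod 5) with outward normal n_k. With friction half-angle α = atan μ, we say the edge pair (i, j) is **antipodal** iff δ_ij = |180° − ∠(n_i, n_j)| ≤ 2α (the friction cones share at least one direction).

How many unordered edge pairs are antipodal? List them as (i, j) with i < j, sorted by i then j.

count = 5; pairs: (0,2), (0,3), (1,3), (2,4), (3,4)

α = atan 0.65 = 33.02°;  2α = 66.05°
n_0 = (-0.1437, +0.9896)
n_1 = (-0.9131, +0.4077)
n_2 = (-0.2961, -0.9551)
n_3 = (+0.5481, -0.8364)
n_4 = (+0.4806, +0.8769)
  (0,1): δ = 122.32°  ·
  (0,2): δ = 25.49°  ✓
  (0,3): δ = 24.97°  ✓
  (0,4): δ = 143.01°  ·
  (1,2): δ = 83.17°  ·
  (1,3): δ = 32.71°  ✓
  (1,4): δ = 85.33°  ·
  (2,3): δ = 129.54°  ·
  (2,4): δ = 11.50°  ✓
  (3,4): δ = 61.96°  ✓
antipodal pairs: 5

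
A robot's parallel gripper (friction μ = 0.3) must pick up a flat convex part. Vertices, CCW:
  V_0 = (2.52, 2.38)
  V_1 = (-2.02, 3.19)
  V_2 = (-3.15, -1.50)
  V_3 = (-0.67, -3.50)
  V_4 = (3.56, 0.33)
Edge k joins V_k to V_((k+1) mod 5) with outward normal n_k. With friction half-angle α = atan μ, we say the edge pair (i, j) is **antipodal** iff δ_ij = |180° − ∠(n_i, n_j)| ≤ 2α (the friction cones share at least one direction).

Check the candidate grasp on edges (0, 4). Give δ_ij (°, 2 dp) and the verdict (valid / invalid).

α = atan 0.3 = 16.70°;  2α = 33.40°
edge 0: e_0 = (-4.54, +0.81);  n_0 = (+0.1756, +0.9845)
edge 4: e_4 = (-1.04, +2.05);  n_4 = (+0.8918, +0.4524)
∠(n_0, n_4) = 52.98°
δ = |180° − 52.98°| = 127.02°
127.02° > 2α = 33.40°  →  invalid

δ = 127.02°, invalid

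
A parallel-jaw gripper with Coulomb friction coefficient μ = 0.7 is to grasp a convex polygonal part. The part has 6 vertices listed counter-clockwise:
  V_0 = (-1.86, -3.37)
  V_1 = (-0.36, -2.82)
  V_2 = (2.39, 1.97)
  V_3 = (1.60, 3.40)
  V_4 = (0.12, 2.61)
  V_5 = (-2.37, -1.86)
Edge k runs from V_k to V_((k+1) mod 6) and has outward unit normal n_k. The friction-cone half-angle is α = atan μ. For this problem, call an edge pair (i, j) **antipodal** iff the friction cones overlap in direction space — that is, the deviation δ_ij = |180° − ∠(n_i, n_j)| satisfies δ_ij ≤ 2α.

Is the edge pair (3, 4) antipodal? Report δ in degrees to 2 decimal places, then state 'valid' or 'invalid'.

α = atan 0.7 = 34.99°;  2α = 69.98°
edge 3: e_3 = (-1.48, -0.79);  n_3 = (-0.4709, +0.8822)
edge 4: e_4 = (-2.49, -4.47);  n_4 = (-0.8736, +0.4866)
∠(n_3, n_4) = 32.79°
δ = |180° − 32.79°| = 147.21°
147.21° > 2α = 69.98°  →  invalid

δ = 147.21°, invalid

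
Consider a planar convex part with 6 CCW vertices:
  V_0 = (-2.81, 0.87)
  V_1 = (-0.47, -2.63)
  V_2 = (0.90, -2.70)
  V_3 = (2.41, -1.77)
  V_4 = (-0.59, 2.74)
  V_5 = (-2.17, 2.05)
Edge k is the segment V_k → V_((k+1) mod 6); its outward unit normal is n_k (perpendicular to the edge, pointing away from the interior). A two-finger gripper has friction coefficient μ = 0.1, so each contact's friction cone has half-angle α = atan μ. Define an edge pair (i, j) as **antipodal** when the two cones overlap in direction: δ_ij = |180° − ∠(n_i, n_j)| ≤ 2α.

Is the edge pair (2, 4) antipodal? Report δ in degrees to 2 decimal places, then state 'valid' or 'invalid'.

α = atan 0.1 = 5.71°;  2α = 11.42°
edge 2: e_2 = (+1.51, +0.93);  n_2 = (+0.5244, -0.8515)
edge 4: e_4 = (-1.58, -0.69);  n_4 = (-0.4002, +0.9164)
∠(n_2, n_4) = 171.96°
δ = |180° − 171.96°| = 8.04°
8.04° ≤ 2α = 11.42°  →  valid

δ = 8.04°, valid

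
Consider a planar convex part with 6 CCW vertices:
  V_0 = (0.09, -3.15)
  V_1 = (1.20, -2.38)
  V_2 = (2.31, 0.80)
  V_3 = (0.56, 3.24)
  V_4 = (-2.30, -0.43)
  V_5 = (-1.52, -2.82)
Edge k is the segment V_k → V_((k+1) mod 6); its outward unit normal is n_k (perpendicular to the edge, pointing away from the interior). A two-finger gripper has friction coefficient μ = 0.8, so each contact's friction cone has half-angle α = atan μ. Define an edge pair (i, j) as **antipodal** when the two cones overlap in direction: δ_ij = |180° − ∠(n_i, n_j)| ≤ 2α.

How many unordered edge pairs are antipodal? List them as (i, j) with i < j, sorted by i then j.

α = atan 0.8 = 38.66°;  2α = 77.32°
n_0 = (+0.5700, -0.8217)
n_1 = (+0.9441, -0.3296)
n_2 = (+0.8126, +0.5828)
n_3 = (-0.7888, +0.6147)
n_4 = (-0.9507, -0.3103)
n_5 = (-0.2008, -0.9796)
  (0,1): δ = 143.99°  ·
  (0,2): δ = 89.10°  ·
  (0,3): δ = 17.32°  ✓
  (0,4): δ = 73.33°  ✓
  (0,5): δ = 133.67°  ·
  (1,2): δ = 125.11°  ·
  (1,3): δ = 18.69°  ✓
  (1,4): δ = 37.32°  ✓
  (1,5): δ = 97.66°  ·
  (2,3): δ = 73.58°  ✓
  (2,4): δ = 17.57°  ✓
  (2,5): δ = 42.77°  ✓
  (3,4): δ = 124.00°  ·
  (3,5): δ = 63.65°  ✓
  (4,5): δ = 119.66°  ·
antipodal pairs: 8

count = 8; pairs: (0,3), (0,4), (1,3), (1,4), (2,3), (2,4), (2,5), (3,5)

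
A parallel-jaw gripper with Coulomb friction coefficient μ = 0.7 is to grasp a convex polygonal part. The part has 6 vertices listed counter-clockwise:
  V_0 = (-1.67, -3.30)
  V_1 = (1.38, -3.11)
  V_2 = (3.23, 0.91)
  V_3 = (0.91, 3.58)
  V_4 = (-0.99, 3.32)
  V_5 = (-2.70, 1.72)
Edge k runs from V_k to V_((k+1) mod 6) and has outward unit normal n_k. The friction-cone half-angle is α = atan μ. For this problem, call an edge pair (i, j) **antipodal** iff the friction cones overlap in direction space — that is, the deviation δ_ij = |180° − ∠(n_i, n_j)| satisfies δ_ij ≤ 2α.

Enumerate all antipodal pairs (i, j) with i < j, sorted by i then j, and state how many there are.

count = 7; pairs: (0,2), (0,3), (0,4), (1,3), (1,4), (1,5), (2,5)

α = atan 0.7 = 34.99°;  2α = 69.98°
n_0 = (+0.0622, -0.9981)
n_1 = (+0.9084, -0.4181)
n_2 = (+0.7548, +0.6559)
n_3 = (-0.1356, +0.9908)
n_4 = (-0.6832, +0.7302)
n_5 = (-0.9796, -0.2010)
  (0,1): δ = 118.28°  ·
  (0,2): δ = 52.58°  ✓
  (0,3): δ = 4.23°  ✓
  (0,4): δ = 39.53°  ✓
  (0,5): δ = 98.03°  ·
  (1,2): δ = 114.30°  ·
  (1,3): δ = 57.50°  ✓
  (1,4): δ = 22.19°  ✓
  (1,5): δ = 36.31°  ✓
  (2,3): δ = 123.20°  ·
  (2,4): δ = 87.89°  ·
  (2,5): δ = 29.39°  ✓
  (3,4): δ = 144.70°  ·
  (3,5): δ = 86.20°  ·
  (4,5): δ = 121.50°  ·
antipodal pairs: 7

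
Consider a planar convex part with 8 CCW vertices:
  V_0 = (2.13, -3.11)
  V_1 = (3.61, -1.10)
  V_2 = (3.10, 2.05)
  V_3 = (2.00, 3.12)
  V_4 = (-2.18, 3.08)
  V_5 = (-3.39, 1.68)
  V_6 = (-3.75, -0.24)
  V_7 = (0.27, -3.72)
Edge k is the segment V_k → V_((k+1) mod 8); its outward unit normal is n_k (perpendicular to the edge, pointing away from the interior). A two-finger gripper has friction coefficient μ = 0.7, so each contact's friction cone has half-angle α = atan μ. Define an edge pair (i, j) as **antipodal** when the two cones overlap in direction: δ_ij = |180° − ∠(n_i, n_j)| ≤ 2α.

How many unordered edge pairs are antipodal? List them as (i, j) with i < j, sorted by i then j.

α = atan 0.7 = 34.99°;  2α = 69.98°
n_0 = (+0.8053, -0.5929)
n_1 = (+0.9871, +0.1598)
n_2 = (+0.6973, +0.7168)
n_3 = (-0.0096, +1.0000)
n_4 = (-0.7566, +0.6539)
n_5 = (-0.9829, +0.1843)
n_6 = (-0.6545, -0.7561)
n_7 = (+0.3116, -0.9502)
  (0,1): δ = 134.44°  ·
  (0,2): δ = 97.84°  ·
  (0,3): δ = 53.09°  ✓
  (0,4): δ = 4.47°  ✓
  (0,5): δ = 25.75°  ✓
  (0,6): δ = 85.48°  ·
  (0,7): δ = 144.52°  ·
  (1,2): δ = 143.40°  ·
  (1,3): δ = 98.65°  ·
  (1,4): δ = 50.03°  ✓
  (1,5): δ = 19.82°  ✓
  (1,6): δ = 39.92°  ✓
  (1,7): δ = 98.96°  ·
  (2,3): δ = 135.24°  ·
  (2,4): δ = 86.63°  ·
  (2,5): δ = 56.41°  ✓
  (2,6): δ = 3.33°  ✓
  (2,7): δ = 62.37°  ✓
  (3,4): δ = 131.38°  ·
  (3,5): δ = 101.17°  ·
  (3,6): δ = 41.43°  ✓
  (3,7): δ = 17.61°  ✓
  (4,5): δ = 149.78°  ·
  (4,6): δ = 90.05°  ·
  (4,7): δ = 31.01°  ✓
  (5,6): δ = 120.26°  ·
  (5,7): δ = 61.22°  ✓
  (6,7): δ = 120.96°  ·
antipodal pairs: 13

count = 13; pairs: (0,3), (0,4), (0,5), (1,4), (1,5), (1,6), (2,5), (2,6), (2,7), (3,6), (3,7), (4,7), (5,7)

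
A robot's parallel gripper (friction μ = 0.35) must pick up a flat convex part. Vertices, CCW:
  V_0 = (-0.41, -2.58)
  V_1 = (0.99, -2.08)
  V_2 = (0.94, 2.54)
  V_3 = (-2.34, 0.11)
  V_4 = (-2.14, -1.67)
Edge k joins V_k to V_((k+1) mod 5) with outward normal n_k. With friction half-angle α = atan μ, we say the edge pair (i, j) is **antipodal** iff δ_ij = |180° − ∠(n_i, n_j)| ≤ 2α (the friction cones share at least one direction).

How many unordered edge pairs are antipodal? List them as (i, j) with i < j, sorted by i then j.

count = 2; pairs: (0,2), (1,3)

α = atan 0.35 = 19.29°;  2α = 38.58°
n_0 = (+0.3363, -0.9417)
n_1 = (+0.9999, +0.0108)
n_2 = (-0.5953, +0.8035)
n_3 = (-0.9937, -0.1117)
n_4 = (-0.4655, -0.8850)
  (0,1): δ = 109.03°  ·
  (0,2): δ = 16.88°  ✓
  (0,3): δ = 76.76°  ·
  (0,4): δ = 132.60°  ·
  (1,2): δ = 54.09°  ·
  (1,3): δ = 5.79°  ✓
  (1,4): δ = 61.64°  ·
  (2,3): δ = 120.12°  ·
  (2,4): δ = 64.28°  ·
  (3,4): δ = 124.16°  ·
antipodal pairs: 2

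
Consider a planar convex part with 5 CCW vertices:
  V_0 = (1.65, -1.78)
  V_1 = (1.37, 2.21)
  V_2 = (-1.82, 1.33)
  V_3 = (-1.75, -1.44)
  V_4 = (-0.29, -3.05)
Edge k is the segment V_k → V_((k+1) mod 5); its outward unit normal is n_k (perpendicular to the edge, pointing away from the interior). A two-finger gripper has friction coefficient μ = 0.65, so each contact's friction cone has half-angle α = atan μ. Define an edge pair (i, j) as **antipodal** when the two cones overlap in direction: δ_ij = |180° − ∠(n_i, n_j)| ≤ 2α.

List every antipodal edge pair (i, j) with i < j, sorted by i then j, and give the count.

count = 5; pairs: (0,2), (0,3), (1,3), (1,4), (2,4)

α = atan 0.65 = 33.02°;  2α = 66.05°
n_0 = (+0.9975, +0.0700)
n_1 = (-0.2659, +0.9640)
n_2 = (-0.9997, -0.0253)
n_3 = (-0.7408, -0.6718)
n_4 = (+0.5477, -0.8367)
  (0,1): δ = 78.59°  ·
  (0,2): δ = 2.57°  ✓
  (0,3): δ = 38.19°  ✓
  (0,4): δ = 119.20°  ·
  (1,2): δ = 103.97°  ·
  (1,3): δ = 63.22°  ✓
  (1,4): δ = 17.79°  ✓
  (2,3): δ = 139.24°  ·
  (2,4): δ = 58.24°  ✓
  (3,4): δ = 98.99°  ·
antipodal pairs: 5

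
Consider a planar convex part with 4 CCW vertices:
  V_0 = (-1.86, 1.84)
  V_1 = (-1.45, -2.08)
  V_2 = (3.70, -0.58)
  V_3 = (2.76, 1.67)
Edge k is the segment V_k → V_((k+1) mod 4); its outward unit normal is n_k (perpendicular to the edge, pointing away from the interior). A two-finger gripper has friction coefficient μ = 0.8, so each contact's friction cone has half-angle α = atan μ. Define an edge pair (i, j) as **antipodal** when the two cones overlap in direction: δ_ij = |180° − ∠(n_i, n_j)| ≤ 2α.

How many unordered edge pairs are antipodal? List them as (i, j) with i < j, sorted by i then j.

count = 2; pairs: (0,2), (1,3)

α = atan 0.8 = 38.66°;  2α = 77.32°
n_0 = (-0.9946, -0.1040)
n_1 = (+0.2796, -0.9601)
n_2 = (+0.9227, +0.3855)
n_3 = (+0.0368, +0.9993)
  (0,1): δ = 79.73°  ·
  (0,2): δ = 16.70°  ✓
  (0,3): δ = 81.92°  ·
  (1,2): δ = 83.56°  ·
  (1,3): δ = 18.35°  ✓
  (2,3): δ = 114.78°  ·
antipodal pairs: 2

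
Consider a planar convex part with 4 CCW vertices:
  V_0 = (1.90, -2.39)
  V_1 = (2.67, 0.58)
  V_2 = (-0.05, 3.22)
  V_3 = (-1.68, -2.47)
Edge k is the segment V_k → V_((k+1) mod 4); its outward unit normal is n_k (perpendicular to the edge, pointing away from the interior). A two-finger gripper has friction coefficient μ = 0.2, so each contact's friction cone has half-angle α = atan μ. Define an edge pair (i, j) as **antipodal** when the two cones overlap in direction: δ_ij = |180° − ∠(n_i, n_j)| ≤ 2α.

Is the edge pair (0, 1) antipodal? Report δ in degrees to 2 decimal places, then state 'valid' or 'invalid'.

δ = 119.61°, invalid

α = atan 0.2 = 11.31°;  2α = 22.62°
edge 0: e_0 = (+0.77, +2.97);  n_0 = (+0.9680, -0.2510)
edge 1: e_1 = (-2.72, +2.64);  n_1 = (+0.6965, +0.7176)
∠(n_0, n_1) = 60.39°
δ = |180° − 60.39°| = 119.61°
119.61° > 2α = 22.62°  →  invalid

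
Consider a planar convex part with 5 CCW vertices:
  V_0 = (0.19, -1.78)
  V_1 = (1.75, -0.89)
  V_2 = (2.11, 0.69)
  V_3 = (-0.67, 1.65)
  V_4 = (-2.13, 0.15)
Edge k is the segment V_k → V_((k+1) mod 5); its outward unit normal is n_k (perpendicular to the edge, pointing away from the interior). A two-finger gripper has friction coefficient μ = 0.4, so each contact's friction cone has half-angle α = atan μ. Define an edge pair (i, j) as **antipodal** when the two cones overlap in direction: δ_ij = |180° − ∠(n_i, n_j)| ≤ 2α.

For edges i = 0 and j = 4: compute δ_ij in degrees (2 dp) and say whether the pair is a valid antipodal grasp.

α = atan 0.4 = 21.80°;  2α = 43.60°
edge 0: e_0 = (+1.56, +0.89);  n_0 = (+0.4955, -0.8686)
edge 4: e_4 = (+2.32, -1.93);  n_4 = (-0.6395, -0.7688)
∠(n_0, n_4) = 69.46°
δ = |180° − 69.46°| = 110.54°
110.54° > 2α = 43.60°  →  invalid

δ = 110.54°, invalid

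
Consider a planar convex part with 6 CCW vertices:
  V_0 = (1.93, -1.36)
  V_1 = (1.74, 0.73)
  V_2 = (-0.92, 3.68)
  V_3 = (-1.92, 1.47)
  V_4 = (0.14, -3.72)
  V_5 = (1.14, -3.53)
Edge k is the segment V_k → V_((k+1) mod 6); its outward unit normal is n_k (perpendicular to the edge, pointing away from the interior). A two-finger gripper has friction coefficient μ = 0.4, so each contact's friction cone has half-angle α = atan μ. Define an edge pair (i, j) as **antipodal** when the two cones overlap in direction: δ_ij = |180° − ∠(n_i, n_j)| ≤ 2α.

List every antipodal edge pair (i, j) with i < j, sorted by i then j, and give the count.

count = 5; pairs: (0,2), (0,3), (1,3), (2,5), (3,5)

α = atan 0.4 = 21.80°;  2α = 43.60°
n_0 = (+0.9959, +0.0905)
n_1 = (+0.7427, +0.6697)
n_2 = (-0.9111, +0.4122)
n_3 = (-0.9295, -0.3689)
n_4 = (+0.1867, -0.9824)
n_5 = (+0.9397, -0.3421)
  (0,1): δ = 143.15°  ·
  (0,2): δ = 29.54°  ✓
  (0,3): δ = 16.45°  ✓
  (0,4): δ = 95.56°  ·
  (0,5): δ = 154.80°  ·
  (1,2): δ = 66.39°  ·
  (1,3): δ = 20.39°  ✓
  (1,4): δ = 58.72°  ·
  (1,5): δ = 117.95°  ·
  (2,3): δ = 134.00°  ·
  (2,4): δ = 54.90°  ·
  (2,5): δ = 4.34°  ✓
  (3,4): δ = 100.89°  ·
  (3,5): δ = 41.65°  ✓
  (4,5): δ = 120.76°  ·
antipodal pairs: 5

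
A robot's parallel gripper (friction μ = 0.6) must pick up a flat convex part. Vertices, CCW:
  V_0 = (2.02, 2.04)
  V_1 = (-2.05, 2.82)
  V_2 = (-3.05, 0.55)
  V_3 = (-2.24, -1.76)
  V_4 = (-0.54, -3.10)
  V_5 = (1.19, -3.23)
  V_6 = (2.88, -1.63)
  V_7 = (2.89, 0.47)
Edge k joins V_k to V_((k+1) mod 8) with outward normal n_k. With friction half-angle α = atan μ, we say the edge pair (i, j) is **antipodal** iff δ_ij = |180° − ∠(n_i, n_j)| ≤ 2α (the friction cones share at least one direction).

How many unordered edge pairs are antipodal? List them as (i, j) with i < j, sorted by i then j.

count = 12; pairs: (0,2), (0,3), (0,4), (0,5), (1,5), (1,6), (1,7), (2,6), (2,7), (3,6), (3,7), (4,7)

α = atan 0.6 = 30.96°;  2α = 61.93°
n_0 = (+0.1882, +0.9821)
n_1 = (-0.9151, +0.4031)
n_2 = (-0.9437, -0.3309)
n_3 = (-0.6190, -0.7854)
n_4 = (-0.0749, -0.9972)
n_5 = (+0.6875, -0.7262)
n_6 = (+1.0000, -0.0048)
n_7 = (+0.8747, +0.4847)
  (0,1): δ = 102.93°  ·
  (0,2): δ = 59.83°  ✓
  (0,3): δ = 27.40°  ✓
  (0,4): δ = 6.55°  ✓
  (0,5): δ = 54.28°  ✓
  (0,6): δ = 100.58°  ·
  (0,7): δ = 129.84°  ·
  (1,2): δ = 136.90°  ·
  (1,3): δ = 104.47°  ·
  (1,4): δ = 70.52°  ·
  (1,5): δ = 22.79°  ✓
  (1,6): δ = 23.50°  ✓
  (1,7): δ = 52.77°  ✓
  (2,3): δ = 147.57°  ·
  (2,4): δ = 113.62°  ·
  (2,5): δ = 65.89°  ·
  (2,6): δ = 19.60°  ✓
  (2,7): δ = 9.67°  ✓
  (3,4): δ = 146.05°  ·
  (3,5): δ = 98.32°  ·
  (3,6): δ = 52.03°  ✓
  (3,7): δ = 22.76°  ✓
  (4,5): δ = 132.27°  ·
  (4,6): δ = 85.98°  ·
  (4,7): δ = 56.71°  ✓
  (5,6): δ = 133.71°  ·
  (5,7): δ = 104.44°  ·
  (6,7): δ = 150.73°  ·
antipodal pairs: 12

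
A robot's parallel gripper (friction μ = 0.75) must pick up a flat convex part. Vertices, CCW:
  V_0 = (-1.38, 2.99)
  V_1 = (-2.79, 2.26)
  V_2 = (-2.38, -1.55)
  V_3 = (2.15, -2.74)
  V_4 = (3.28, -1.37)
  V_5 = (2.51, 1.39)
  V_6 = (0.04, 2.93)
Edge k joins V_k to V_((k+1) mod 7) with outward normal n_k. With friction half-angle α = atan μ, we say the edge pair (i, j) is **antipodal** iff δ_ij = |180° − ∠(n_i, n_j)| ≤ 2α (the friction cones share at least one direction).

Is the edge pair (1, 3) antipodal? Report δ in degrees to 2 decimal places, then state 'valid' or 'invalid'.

δ = 45.66°, valid

α = atan 0.75 = 36.87°;  2α = 73.74°
edge 1: e_1 = (+0.41, -3.81);  n_1 = (-0.9943, -0.1070)
edge 3: e_3 = (+1.13, +1.37);  n_3 = (+0.7714, -0.6363)
∠(n_1, n_3) = 134.34°
δ = |180° − 134.34°| = 45.66°
45.66° ≤ 2α = 73.74°  →  valid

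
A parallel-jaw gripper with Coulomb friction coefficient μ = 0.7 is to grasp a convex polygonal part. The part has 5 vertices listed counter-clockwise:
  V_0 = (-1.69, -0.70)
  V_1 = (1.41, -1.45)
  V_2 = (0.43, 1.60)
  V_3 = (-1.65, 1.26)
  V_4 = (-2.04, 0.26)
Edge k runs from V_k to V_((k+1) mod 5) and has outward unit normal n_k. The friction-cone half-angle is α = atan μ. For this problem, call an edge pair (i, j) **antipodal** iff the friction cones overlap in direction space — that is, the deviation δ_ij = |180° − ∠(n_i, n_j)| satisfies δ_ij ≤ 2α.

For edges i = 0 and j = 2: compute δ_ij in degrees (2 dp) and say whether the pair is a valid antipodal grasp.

α = atan 0.7 = 34.99°;  2α = 69.98°
edge 0: e_0 = (+3.10, -0.75);  n_0 = (-0.2352, -0.9720)
edge 2: e_2 = (-2.08, -0.34);  n_2 = (-0.1613, +0.9869)
∠(n_0, n_2) = 157.12°
δ = |180° − 157.12°| = 22.88°
22.88° ≤ 2α = 69.98°  →  valid

δ = 22.88°, valid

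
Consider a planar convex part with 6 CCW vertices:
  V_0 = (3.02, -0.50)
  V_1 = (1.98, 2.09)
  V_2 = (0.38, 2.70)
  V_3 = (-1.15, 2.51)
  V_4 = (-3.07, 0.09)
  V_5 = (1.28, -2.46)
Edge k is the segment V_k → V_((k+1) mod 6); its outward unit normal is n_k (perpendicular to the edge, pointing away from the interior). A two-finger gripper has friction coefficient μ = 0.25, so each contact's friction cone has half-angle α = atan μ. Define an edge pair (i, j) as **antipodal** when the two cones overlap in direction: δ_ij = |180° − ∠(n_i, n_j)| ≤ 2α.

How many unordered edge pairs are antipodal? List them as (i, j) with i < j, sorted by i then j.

count = 2; pairs: (1,4), (3,5)

α = atan 0.25 = 14.04°;  2α = 28.07°
n_0 = (+0.9280, +0.3726)
n_1 = (+0.3562, +0.9344)
n_2 = (-0.1232, +0.9924)
n_3 = (-0.7834, +0.6215)
n_4 = (-0.5057, -0.8627)
n_5 = (+0.7478, -0.6639)
  (0,1): δ = 132.75°  ·
  (0,2): δ = 104.80°  ·
  (0,3): δ = 60.31°  ·
  (0,4): δ = 37.74°  ·
  (0,5): δ = 116.53°  ·
  (1,2): δ = 152.05°  ·
  (1,3): δ = 107.56°  ·
  (1,4): δ = 9.51°  ✓
  (1,5): δ = 69.27°  ·
  (2,3): δ = 135.51°  ·
  (2,4): δ = 37.46°  ·
  (2,5): δ = 41.32°  ·
  (3,4): δ = 81.95°  ·
  (3,5): δ = 3.17°  ✓
  (4,5): δ = 101.22°  ·
antipodal pairs: 2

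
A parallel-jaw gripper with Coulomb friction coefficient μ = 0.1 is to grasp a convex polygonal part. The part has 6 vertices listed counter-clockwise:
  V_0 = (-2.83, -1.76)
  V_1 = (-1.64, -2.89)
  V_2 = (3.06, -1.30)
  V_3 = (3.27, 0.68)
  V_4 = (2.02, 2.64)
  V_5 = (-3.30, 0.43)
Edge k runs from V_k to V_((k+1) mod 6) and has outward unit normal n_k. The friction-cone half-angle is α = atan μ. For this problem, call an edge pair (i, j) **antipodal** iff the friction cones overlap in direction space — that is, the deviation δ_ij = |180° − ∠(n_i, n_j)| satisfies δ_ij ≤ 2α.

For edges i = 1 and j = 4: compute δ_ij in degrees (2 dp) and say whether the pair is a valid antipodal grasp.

δ = 3.87°, valid

α = atan 0.1 = 5.71°;  2α = 11.42°
edge 1: e_1 = (+4.70, +1.59);  n_1 = (+0.3205, -0.9473)
edge 4: e_4 = (-5.32, -2.21);  n_4 = (-0.3836, +0.9235)
∠(n_1, n_4) = 176.13°
δ = |180° − 176.13°| = 3.87°
3.87° ≤ 2α = 11.42°  →  valid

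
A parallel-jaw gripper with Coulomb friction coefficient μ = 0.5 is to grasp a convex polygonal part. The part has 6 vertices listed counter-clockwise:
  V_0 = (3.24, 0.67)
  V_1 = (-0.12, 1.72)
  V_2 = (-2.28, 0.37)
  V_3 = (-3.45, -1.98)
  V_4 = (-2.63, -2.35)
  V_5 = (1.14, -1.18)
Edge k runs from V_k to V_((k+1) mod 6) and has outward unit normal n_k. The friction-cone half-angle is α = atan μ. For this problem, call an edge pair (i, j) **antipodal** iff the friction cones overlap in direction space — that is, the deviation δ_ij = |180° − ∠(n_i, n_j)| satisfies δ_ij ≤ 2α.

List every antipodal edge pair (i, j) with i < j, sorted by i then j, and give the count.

count = 6; pairs: (0,3), (0,4), (1,4), (1,5), (2,4), (2,5)

α = atan 0.5 = 26.57°;  2α = 53.13°
n_0 = (+0.2983, +0.9545)
n_1 = (-0.5300, +0.8480)
n_2 = (-0.8952, +0.4457)
n_3 = (-0.4113, -0.9115)
n_4 = (+0.2964, -0.9551)
n_5 = (+0.6610, -0.7504)
  (0,1): δ = 130.64°  ·
  (0,2): δ = 99.11°  ·
  (0,3): δ = 6.93°  ✓
  (0,4): δ = 34.60°  ✓
  (0,5): δ = 58.73°  ·
  (1,2): δ = 148.47°  ·
  (1,3): δ = 56.29°  ·
  (1,4): δ = 14.76°  ✓
  (1,5): δ = 9.37°  ✓
  (2,3): δ = 87.82°  ·
  (2,4): δ = 46.29°  ✓
  (2,5): δ = 22.15°  ✓
  (3,4): δ = 138.47°  ·
  (3,5): δ = 114.34°  ·
  (4,5): δ = 155.86°  ·
antipodal pairs: 6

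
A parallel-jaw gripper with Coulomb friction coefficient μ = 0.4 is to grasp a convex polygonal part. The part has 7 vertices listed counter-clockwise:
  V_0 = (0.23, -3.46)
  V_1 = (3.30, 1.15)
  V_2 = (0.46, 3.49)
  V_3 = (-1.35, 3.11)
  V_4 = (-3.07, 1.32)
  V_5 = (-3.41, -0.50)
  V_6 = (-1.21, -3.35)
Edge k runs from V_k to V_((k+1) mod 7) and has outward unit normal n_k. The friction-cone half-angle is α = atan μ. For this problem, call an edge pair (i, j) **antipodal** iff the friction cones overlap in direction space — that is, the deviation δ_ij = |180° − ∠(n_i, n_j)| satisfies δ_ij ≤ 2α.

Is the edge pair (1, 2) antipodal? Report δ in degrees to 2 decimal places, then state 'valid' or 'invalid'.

δ = 128.66°, invalid

α = atan 0.4 = 21.80°;  2α = 43.60°
edge 1: e_1 = (-2.84, +2.34);  n_1 = (+0.6359, +0.7718)
edge 2: e_2 = (-1.81, -0.38);  n_2 = (-0.2055, +0.9787)
∠(n_1, n_2) = 51.34°
δ = |180° − 51.34°| = 128.66°
128.66° > 2α = 43.60°  →  invalid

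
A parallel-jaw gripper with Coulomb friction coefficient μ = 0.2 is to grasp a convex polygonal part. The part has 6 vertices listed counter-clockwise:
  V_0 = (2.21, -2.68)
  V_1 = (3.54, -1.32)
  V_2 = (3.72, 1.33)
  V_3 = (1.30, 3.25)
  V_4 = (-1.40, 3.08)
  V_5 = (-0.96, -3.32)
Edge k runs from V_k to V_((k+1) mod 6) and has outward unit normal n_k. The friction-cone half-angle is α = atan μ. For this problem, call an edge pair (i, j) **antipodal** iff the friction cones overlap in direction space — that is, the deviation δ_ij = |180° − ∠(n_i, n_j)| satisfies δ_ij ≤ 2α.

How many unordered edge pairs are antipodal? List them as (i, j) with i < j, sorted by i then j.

count = 2; pairs: (1,4), (3,5)

α = atan 0.2 = 11.31°;  2α = 22.62°
n_0 = (+0.7149, -0.6992)
n_1 = (+0.9977, -0.0678)
n_2 = (+0.6215, +0.7834)
n_3 = (-0.0628, +0.9980)
n_4 = (-0.9976, -0.0686)
n_5 = (+0.1979, -0.9802)
  (0,1): δ = 139.52°  ·
  (0,2): δ = 84.07°  ·
  (0,3): δ = 42.04°  ·
  (0,4): δ = 48.29°  ·
  (0,5): δ = 145.78°  ·
  (1,2): δ = 124.54°  ·
  (1,3): δ = 82.51°  ·
  (1,4): δ = 7.82°  ✓
  (1,5): δ = 105.30°  ·
  (2,3): δ = 137.97°  ·
  (2,4): δ = 47.64°  ·
  (2,5): δ = 49.84°  ·
  (3,4): δ = 89.67°  ·
  (3,5): δ = 7.81°  ✓
  (4,5): δ = 82.52°  ·
antipodal pairs: 2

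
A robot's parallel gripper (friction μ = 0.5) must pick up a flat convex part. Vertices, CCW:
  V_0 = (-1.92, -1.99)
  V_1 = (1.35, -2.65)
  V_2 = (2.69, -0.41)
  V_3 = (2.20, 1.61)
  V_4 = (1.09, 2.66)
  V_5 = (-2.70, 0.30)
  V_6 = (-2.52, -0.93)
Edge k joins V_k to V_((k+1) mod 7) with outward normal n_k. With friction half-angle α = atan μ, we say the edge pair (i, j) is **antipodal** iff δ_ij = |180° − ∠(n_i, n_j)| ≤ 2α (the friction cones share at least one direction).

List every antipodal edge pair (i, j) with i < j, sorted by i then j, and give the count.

count = 8; pairs: (0,3), (0,4), (1,4), (1,5), (2,5), (2,6), (3,5), (3,6)

α = atan 0.5 = 26.57°;  2α = 53.13°
n_0 = (-0.1978, -0.9802)
n_1 = (+0.8582, -0.5134)
n_2 = (+0.9718, +0.2357)
n_3 = (+0.6872, +0.7265)
n_4 = (-0.5286, +0.8489)
n_5 = (-0.9895, -0.1448)
n_6 = (-0.8703, -0.4926)
  (0,1): δ = 109.48°  ·
  (0,2): δ = 64.95°  ·
  (0,3): δ = 32.00°  ✓
  (0,4): δ = 43.32°  ✓
  (0,5): δ = 109.74°  ·
  (0,6): δ = 130.92°  ·
  (1,2): δ = 135.48°  ·
  (1,3): δ = 102.52°  ·
  (1,4): δ = 27.20°  ✓
  (1,5): δ = 39.21°  ✓
  (1,6): δ = 60.40°  ·
  (2,3): δ = 147.04°  ·
  (2,4): δ = 71.72°  ·
  (2,5): δ = 5.31°  ✓
  (2,6): δ = 15.88°  ✓
  (3,4): δ = 104.68°  ·
  (3,5): δ = 38.27°  ✓
  (3,6): δ = 17.08°  ✓
  (4,5): δ = 113.58°  ·
  (4,6): δ = 92.40°  ·
  (5,6): δ = 158.81°  ·
antipodal pairs: 8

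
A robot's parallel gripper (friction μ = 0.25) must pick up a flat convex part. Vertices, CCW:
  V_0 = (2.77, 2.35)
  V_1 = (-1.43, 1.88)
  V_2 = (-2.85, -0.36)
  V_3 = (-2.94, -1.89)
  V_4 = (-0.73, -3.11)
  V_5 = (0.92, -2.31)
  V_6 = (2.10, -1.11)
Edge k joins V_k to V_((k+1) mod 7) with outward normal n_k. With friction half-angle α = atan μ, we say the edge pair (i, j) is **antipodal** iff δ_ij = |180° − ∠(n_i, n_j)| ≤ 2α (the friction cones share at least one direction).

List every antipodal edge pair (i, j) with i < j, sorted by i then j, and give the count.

α = atan 0.25 = 14.04°;  2α = 28.07°
n_0 = (-0.1112, +0.9938)
n_1 = (-0.8446, +0.5354)
n_2 = (-0.9983, +0.0587)
n_3 = (-0.4833, -0.8755)
n_4 = (+0.4363, -0.8998)
n_5 = (+0.7130, -0.7011)
n_6 = (+0.9818, -0.1901)
  (0,1): δ = 128.76°  ·
  (0,2): δ = 99.75°  ·
  (0,3): δ = 35.29°  ·
  (0,4): δ = 19.48°  ✓
  (0,5): δ = 39.10°  ·
  (0,6): δ = 72.66°  ·
  (1,2): δ = 150.99°  ·
  (1,3): δ = 86.53°  ·
  (1,4): δ = 31.76°  ·
  (1,5): δ = 12.15°  ✓
  (1,6): δ = 21.41°  ✓
  (2,3): δ = 115.53°  ·
  (2,4): δ = 60.77°  ·
  (2,5): δ = 41.15°  ·
  (2,6): δ = 7.59°  ✓
  (3,4): δ = 125.23°  ·
  (3,5): δ = 105.62°  ·
  (3,6): δ = 72.06°  ·
  (4,5): δ = 160.38°  ·
  (4,6): δ = 126.83°  ·
  (5,6): δ = 146.44°  ·
antipodal pairs: 4

count = 4; pairs: (0,4), (1,5), (1,6), (2,6)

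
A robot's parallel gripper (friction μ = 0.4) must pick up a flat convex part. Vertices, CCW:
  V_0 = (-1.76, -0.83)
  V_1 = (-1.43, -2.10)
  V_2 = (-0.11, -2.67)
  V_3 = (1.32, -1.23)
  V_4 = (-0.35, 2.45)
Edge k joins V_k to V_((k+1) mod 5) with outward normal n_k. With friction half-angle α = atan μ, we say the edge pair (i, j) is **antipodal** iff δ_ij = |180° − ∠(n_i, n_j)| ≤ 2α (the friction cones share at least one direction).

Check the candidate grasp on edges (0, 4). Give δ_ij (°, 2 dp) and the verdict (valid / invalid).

δ = 142.17°, invalid

α = atan 0.4 = 21.80°;  2α = 43.60°
edge 0: e_0 = (+0.33, -1.27);  n_0 = (-0.9679, -0.2515)
edge 4: e_4 = (-1.41, -3.28);  n_4 = (-0.9187, +0.3949)
∠(n_0, n_4) = 37.83°
δ = |180° − 37.83°| = 142.17°
142.17° > 2α = 43.60°  →  invalid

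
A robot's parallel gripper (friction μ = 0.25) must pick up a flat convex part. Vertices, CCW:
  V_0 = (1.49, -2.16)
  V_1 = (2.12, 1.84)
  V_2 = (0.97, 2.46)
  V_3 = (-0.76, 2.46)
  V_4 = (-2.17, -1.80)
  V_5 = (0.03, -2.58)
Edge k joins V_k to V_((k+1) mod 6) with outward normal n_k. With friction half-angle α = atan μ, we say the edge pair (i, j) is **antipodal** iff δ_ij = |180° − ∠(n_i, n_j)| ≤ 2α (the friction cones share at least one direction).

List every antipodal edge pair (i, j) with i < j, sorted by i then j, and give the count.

α = atan 0.25 = 14.04°;  2α = 28.07°
n_0 = (+0.9878, -0.1556)
n_1 = (+0.4746, +0.8802)
n_2 = (+0.0000, +1.0000)
n_3 = (-0.9493, +0.3142)
n_4 = (-0.3342, -0.9425)
n_5 = (+0.2765, -0.9610)
  (0,1): δ = 109.38°  ·
  (0,2): δ = 81.05°  ·
  (0,3): δ = 9.36°  ✓
  (0,4): δ = 79.43°  ·
  (0,5): δ = 115.00°  ·
  (1,2): δ = 151.67°  ·
  (1,3): δ = 79.98°  ·
  (1,4): δ = 8.81°  ✓
  (1,5): δ = 44.38°  ·
  (2,3): δ = 108.31°  ·
  (2,4): δ = 19.52°  ✓
  (2,5): δ = 16.05°  ✓
  (3,4): δ = 91.21°  ·
  (3,5): δ = 55.64°  ·
  (4,5): δ = 144.43°  ·
antipodal pairs: 4

count = 4; pairs: (0,3), (1,4), (2,4), (2,5)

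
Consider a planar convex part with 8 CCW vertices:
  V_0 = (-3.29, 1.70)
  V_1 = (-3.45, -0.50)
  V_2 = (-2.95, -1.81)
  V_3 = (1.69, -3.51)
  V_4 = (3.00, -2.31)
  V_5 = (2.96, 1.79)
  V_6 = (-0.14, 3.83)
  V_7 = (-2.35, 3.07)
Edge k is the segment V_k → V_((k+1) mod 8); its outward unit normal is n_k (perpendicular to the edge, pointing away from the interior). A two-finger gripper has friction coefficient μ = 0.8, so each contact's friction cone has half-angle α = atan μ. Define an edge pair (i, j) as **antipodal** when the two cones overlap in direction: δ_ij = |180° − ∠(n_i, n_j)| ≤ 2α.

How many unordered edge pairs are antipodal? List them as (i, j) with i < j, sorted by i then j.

count = 15; pairs: (0,3), (0,4), (0,5), (1,3), (1,4), (1,5), (2,4), (2,5), (2,6), (2,7), (3,5), (3,6), (3,7), (4,6), (4,7)

α = atan 0.8 = 38.66°;  2α = 77.32°
n_0 = (-0.9974, +0.0725)
n_1 = (-0.9343, -0.3566)
n_2 = (-0.3440, -0.9390)
n_3 = (+0.6755, -0.7374)
n_4 = (+1.0000, +0.0098)
n_5 = (+0.5497, +0.8354)
n_6 = (-0.3252, +0.9456)
n_7 = (-0.8246, +0.5658)
  (0,1): δ = 154.95°  ·
  (0,2): δ = 105.96°  ·
  (0,3): δ = 43.35°  ✓
  (0,4): δ = 4.72°  ✓
  (0,5): δ = 60.81°  ✓
  (0,6): δ = 113.14°  ·
  (0,7): δ = 149.70°  ·
  (1,2): δ = 131.01°  ·
  (1,3): δ = 68.40°  ✓
  (1,4): δ = 20.33°  ✓
  (1,5): δ = 35.76°  ✓
  (1,6): δ = 88.09°  ·
  (1,7): δ = 124.65°  ·
  (2,3): δ = 117.39°  ·
  (2,4): δ = 69.32°  ✓
  (2,5): δ = 13.23°  ✓
  (2,6): δ = 39.10°  ✓
  (2,7): δ = 75.67°  ✓
  (3,4): δ = 131.93°  ·
  (3,5): δ = 75.84°  ✓
  (3,6): δ = 23.51°  ✓
  (3,7): δ = 13.05°  ✓
  (4,5): δ = 123.91°  ·
  (4,6): δ = 71.58°  ✓
  (4,7): δ = 35.01°  ✓
  (5,6): δ = 127.67°  ·
  (5,7): δ = 91.11°  ·
  (6,7): δ = 143.43°  ·
antipodal pairs: 15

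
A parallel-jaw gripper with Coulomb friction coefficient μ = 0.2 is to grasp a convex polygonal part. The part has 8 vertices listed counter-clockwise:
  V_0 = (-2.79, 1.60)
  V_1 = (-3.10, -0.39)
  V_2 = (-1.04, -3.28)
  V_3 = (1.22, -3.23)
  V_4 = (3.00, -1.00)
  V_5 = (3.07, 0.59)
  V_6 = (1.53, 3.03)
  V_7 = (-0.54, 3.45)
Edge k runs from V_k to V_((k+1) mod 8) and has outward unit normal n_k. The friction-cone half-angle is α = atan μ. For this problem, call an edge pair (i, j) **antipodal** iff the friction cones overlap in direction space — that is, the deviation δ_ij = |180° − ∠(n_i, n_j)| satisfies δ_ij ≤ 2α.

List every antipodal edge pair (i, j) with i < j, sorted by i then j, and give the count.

count = 4; pairs: (0,4), (1,5), (2,6), (3,7)

α = atan 0.2 = 11.31°;  2α = 22.62°
n_0 = (-0.9881, +0.1539)
n_1 = (-0.8143, -0.5804)
n_2 = (+0.0221, -0.9998)
n_3 = (+0.7816, -0.6238)
n_4 = (+0.9990, -0.0440)
n_5 = (+0.8457, +0.5337)
n_6 = (+0.1988, +0.9800)
n_7 = (-0.6351, +0.7724)
  (0,1): δ = 135.66°  ·
  (0,2): δ = 79.88°  ·
  (0,3): δ = 29.74°  ·
  (0,4): δ = 6.33°  ✓
  (0,5): δ = 41.11°  ·
  (0,6): δ = 87.38°  ·
  (0,7): δ = 138.28°  ·
  (1,2): δ = 124.21°  ·
  (1,3): δ = 74.08°  ·
  (1,4): δ = 38.00°  ·
  (1,5): δ = 3.22°  ✓
  (1,6): δ = 43.05°  ·
  (1,7): δ = 93.95°  ·
  (2,3): δ = 129.86°  ·
  (2,4): δ = 93.79°  ·
  (2,5): δ = 59.01°  ·
  (2,6): δ = 12.74°  ✓
  (2,7): δ = 38.16°  ·
  (3,4): δ = 143.92°  ·
  (3,5): δ = 109.14°  ·
  (3,6): δ = 62.87°  ·
  (3,7): δ = 11.98°  ✓
  (4,5): δ = 145.22°  ·
  (4,6): δ = 98.95°  ·
  (4,7): δ = 48.05°  ·
  (5,6): δ = 133.73°  ·
  (5,7): δ = 82.83°  ·
  (6,7): δ = 129.10°  ·
antipodal pairs: 4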